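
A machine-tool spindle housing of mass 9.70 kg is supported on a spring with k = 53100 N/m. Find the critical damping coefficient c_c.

1440 N·s/m

c_c = 2√(k·m) = 2√(53100 × 9.70) = 2 × 717.7 = 1435 N·s/m.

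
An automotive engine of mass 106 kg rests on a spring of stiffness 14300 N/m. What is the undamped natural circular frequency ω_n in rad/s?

ω_n = √(k/m) = √(14300/106) = √134.9 = 11.61 rad/s.

11.6 rad/s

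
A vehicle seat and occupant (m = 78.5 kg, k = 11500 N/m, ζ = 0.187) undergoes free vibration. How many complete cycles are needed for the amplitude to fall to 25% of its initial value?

Logarithmic decrement δ = 2πζ/√(1 − ζ²) = 2π × 0.1870/√(1 − 0.0350) = 1.196.
x_n/x₀ = e^(−nδ) ≤ 0.25; take ln: n ≥ ln(1/0.25)/δ = 1.386/1.196 = 1.159.
So 2 complete cycles are required.

2 cycles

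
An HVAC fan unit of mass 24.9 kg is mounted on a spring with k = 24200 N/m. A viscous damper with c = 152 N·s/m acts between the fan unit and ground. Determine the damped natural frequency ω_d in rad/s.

31.0 rad/s

ω_n = √(k/m) = √(24200/24.9) = 31.18 rad/s.
Critical damping c_c = 2√(k·m) = 2√(24200 × 24.9) = 1553 N·s/m, so ζ = c/c_c = 152/1553 = 0.09791.
ω_d = ω_n√(1 − ζ²) = 31.18 × √(1 − 0.00959) = 31.03 rad/s.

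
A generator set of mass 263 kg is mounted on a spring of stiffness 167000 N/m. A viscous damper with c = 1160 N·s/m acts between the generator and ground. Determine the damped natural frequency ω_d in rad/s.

ω_n = √(k/m) = √(167000/263) = 25.20 rad/s.
Critical damping c_c = 2√(k·m) = 2√(167000 × 263) = 13250 N·s/m, so ζ = c/c_c = 1160/13250 = 0.08752.
ω_d = ω_n√(1 − ζ²) = 25.20 × √(1 − 0.00766) = 25.10 rad/s.

25.1 rad/s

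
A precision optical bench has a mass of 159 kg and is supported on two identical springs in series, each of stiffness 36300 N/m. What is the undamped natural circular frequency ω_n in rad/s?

Series springs: 1/k_eq = 2/36300, so k_eq = 36300/2 = 18150 N/m.
ω_n = √(k_eq/m) = √(18150/159) = √114.2 = 10.68 rad/s.

10.7 rad/s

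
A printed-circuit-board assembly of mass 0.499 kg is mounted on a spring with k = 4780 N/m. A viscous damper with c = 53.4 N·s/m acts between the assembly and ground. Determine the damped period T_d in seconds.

ω_n = √(k/m) = √(4780/0.499) = 97.87 rad/s.
Critical damping c_c = 2√(k·m) = 2√(4780 × 0.499) = 97.68 N·s/m, so ζ = c/c_c = 53.4/97.68 = 0.5467.
ω_d = ω_n√(1 − ζ²) = 97.87 × √(1 − 0.299) = 81.95 rad/s.
T_d = 2π/ω_d = 0.07667 s.

0.0767 s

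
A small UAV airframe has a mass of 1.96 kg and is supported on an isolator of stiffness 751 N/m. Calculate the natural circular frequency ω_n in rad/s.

19.6 rad/s

ω_n = √(k/m) = √(751.0/1.96) = √383.2 = 19.57 rad/s.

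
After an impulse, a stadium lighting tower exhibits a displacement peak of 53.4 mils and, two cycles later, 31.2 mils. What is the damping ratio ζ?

Logarithmic decrement δ = (1/n)·ln(x₀/x_n) = (1/2)·ln(53.4/31.2) = (1/2)·ln(1.712) = 0.2687.
ζ = δ/√(4π² + δ²) = 0.2687/√(39.48 + 0.0722) = 0.2687/6.289 = 0.04273.

0.0427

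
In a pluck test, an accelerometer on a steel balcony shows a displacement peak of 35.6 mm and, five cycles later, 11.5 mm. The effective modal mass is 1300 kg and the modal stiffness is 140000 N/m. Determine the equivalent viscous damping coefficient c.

Logarithmic decrement δ = (1/n)·ln(x₀/x_n) = (1/5)·ln(35.6/11.5) = (1/5)·ln(3.096) = 0.2260.
ζ = δ/√(4π² + δ²) = 0.2260/√(39.48 + 0.0511) = 0.2260/6.287 = 0.03595.
c = ζ · 2√(km) = 0.03595 × 2√(140000 × 1300) = 0.03595 × 26980 = 969.9 N·s/m.

970 N·s/m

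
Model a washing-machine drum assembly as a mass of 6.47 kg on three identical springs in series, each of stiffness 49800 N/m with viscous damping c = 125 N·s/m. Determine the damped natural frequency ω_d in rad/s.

Series springs: 1/k_eq = 3/49800, so k_eq = 49800/3 = 16600 N/m.
ω_n = √(k_eq/m) = √(16600/6.47) = 50.65 rad/s.
Critical damping c_c = 2√(k_eq·m) = 2√(16600 × 6.47) = 655.4 N·s/m, so ζ = c/c_c = 125/655.4 = 0.1907.
ω_d = ω_n√(1 − ζ²) = 50.65 × √(1 − 0.0364) = 49.72 rad/s.

49.7 rad/s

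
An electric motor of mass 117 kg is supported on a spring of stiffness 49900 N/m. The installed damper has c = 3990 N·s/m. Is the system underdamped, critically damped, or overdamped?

c_c = 2√(k·m) = 4833 N·s/m; ζ = c/c_c = 3990/4833 = 0.826.
Since ζ < 1 the system is underdamped.

underdamped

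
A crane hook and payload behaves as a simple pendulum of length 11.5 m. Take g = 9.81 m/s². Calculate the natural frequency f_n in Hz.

0.147 Hz

For a simple pendulum ω_n = √(g/L) = √(9.81/11.5) = √0.8530 = 0.9236 rad/s.
f_n = ω_n/(2π) = 0.9236/6.283 = 0.1470 Hz.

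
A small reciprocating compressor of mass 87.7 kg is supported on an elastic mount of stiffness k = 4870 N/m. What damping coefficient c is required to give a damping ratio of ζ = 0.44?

c_c = 2√(k·m) = 2√(4870 × 87.7) = 1307 N·s/m.
c = ζ·c_c = 0.44 × 1307 = 575.1 N·s/m.

575 N·s/m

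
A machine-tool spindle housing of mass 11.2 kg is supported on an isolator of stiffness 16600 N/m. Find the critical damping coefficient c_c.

c_c = 2√(k·m) = 2√(16600 × 11.2) = 2 × 431.2 = 862.4 N·s/m.

862 N·s/m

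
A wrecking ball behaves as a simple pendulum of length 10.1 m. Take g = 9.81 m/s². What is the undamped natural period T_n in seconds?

For a simple pendulum ω_n = √(g/L) = √(9.81/10.1) = √0.9713 = 0.9855 rad/s.
T_n = 2π/ω_n = 6.283/0.9855 = 6.375 s.

6.38 s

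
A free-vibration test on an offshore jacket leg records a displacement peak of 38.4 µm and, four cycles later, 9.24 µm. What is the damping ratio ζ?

0.0566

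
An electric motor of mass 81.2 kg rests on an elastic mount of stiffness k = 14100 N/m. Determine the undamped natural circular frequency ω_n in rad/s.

13.2 rad/s

ω_n = √(k/m) = √(14100/81.2) = √173.6 = 13.18 rad/s.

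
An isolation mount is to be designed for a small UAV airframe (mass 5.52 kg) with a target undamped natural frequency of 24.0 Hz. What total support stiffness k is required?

126000 N/m

ω_n = 2πf_n = 2π × 24.0 = 150.8 rad/s.
k = m·ω_n² = 5.52 × 150.8² = 5.52 × 22740 = 125500 N/m.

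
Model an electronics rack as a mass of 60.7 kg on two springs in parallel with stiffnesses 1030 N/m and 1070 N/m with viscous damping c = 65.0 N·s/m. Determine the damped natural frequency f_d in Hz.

Parallel springs add: k_eq = 1030 + 1070 = 2100 N/m.
ω_n = √(k_eq/m) = √(2100/60.7) = 5.882 rad/s.
Critical damping c_c = 2√(k_eq·m) = 2√(2100 × 60.7) = 714.1 N·s/m, so ζ = c/c_c = 65.0/714.1 = 0.09103.
ω_d = ω_n√(1 − ζ²) = 5.882 × √(1 − 0.00829) = 5.857 rad/s.
f_d = ω_d/(2π) = 0.9322 Hz.

0.932 Hz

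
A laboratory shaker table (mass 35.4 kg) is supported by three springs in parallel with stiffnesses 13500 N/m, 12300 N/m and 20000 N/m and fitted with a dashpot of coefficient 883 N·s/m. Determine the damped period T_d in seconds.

0.186 s

Parallel springs add: k_eq = 13500 + 12300 + 20000 = 45800 N/m.
ω_n = √(k_eq/m) = √(45800/35.4) = 35.97 rad/s.
Critical damping c_c = 2√(k_eq·m) = 2√(45800 × 35.4) = 2547 N·s/m, so ζ = c/c_c = 883/2547 = 0.3467.
ω_d = ω_n√(1 − ζ²) = 35.97 × √(1 − 0.120) = 33.74 rad/s.
T_d = 2π/ω_d = 0.1862 s.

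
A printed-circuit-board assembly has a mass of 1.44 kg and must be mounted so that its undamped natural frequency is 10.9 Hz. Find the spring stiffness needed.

6750 N/m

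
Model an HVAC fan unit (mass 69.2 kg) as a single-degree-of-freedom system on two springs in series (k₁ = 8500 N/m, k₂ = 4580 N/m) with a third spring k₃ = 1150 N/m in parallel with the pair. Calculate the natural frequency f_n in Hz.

Series pair: k_s = k₁k₂/(k₁+k₂) = (8500)(4580)/(8500 + 4580) = 2976 N/m. In parallel with k₃: k_eq = 2976 + 1150 = 4126 N/m.
ω_n = √(k_eq/m) = √(4126/69.2) = √59.63 = 7.722 rad/s.
f_n = ω_n/(2π) = 7.722/6.283 = 1.229 Hz.

1.23 Hz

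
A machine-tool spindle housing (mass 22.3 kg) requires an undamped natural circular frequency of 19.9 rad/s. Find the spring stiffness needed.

8830 N/m

k = m·ω_n² = 22.3 × 19.90² = 22.3 × 396.0 = 8831 N/m.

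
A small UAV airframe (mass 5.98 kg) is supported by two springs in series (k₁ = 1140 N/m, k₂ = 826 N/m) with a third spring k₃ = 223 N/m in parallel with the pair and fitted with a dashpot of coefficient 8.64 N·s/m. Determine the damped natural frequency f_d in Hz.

Series pair: k_s = k₁k₂/(k₁+k₂) = (1140)(826)/(1140 + 826) = 479.0 N/m. In parallel with k₃: k_eq = 479.0 + 223 = 702.0 N/m.
ω_n = √(k_eq/m) = √(702.0/5.98) = 10.83 rad/s.
Critical damping c_c = 2√(k_eq·m) = 2√(702.0 × 5.98) = 129.6 N·s/m, so ζ = c/c_c = 8.64/129.6 = 0.06668.
ω_d = ω_n√(1 − ζ²) = 10.83 × √(1 − 0.00445) = 10.81 rad/s.
f_d = ω_d/(2π) = 1.721 Hz.

1.72 Hz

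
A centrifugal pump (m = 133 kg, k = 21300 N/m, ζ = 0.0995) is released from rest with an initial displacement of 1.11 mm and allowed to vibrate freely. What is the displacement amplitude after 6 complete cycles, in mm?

Logarithmic decrement δ = 2πζ/√(1 − ζ²) = 2π × 0.09950/√(1 − 0.00990) = 0.6283.
After n cycles, x_n/x₀ = e^(−nδ), so x_6 = 1.11 × e^(−6 × 0.6283) = 1.11 × 0.02306 = 0.02559 mm.

0.0256 mm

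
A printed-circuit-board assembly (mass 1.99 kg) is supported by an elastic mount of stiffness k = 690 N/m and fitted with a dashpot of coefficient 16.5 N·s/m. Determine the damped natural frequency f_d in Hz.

ω_n = √(k/m) = √(690.0/1.99) = 18.62 rad/s.
Critical damping c_c = 2√(k·m) = 2√(690.0 × 1.99) = 74.11 N·s/m, so ζ = c/c_c = 16.5/74.11 = 0.2226.
ω_d = ω_n√(1 − ζ²) = 18.62 × √(1 − 0.0496) = 18.15 rad/s.
f_d = ω_d/(2π) = 2.889 Hz.

2.89 Hz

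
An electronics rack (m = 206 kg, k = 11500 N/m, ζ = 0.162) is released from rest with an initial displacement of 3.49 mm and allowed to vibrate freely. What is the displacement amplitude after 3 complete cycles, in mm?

Logarithmic decrement δ = 2πζ/√(1 − ζ²) = 2π × 0.1620/√(1 − 0.0262) = 1.032.
After n cycles, x_n/x₀ = e^(−nδ), so x_3 = 3.49 × e^(−3 × 1.032) = 3.49 × 0.04530 = 0.1581 mm.

0.158 mm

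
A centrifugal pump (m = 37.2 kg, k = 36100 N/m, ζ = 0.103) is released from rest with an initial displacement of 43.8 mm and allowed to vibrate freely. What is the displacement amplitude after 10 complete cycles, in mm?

Logarithmic decrement δ = 2πζ/√(1 − ζ²) = 2π × 0.1030/√(1 − 0.0106) = 0.6506.
After n cycles, x_n/x₀ = e^(−nδ), so x_10 = 43.8 × e^(−10 × 0.6506) = 43.8 × 0.001494 = 0.06544 mm.

0.0654 mm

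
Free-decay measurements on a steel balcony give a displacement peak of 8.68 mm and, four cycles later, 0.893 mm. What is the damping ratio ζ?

0.0901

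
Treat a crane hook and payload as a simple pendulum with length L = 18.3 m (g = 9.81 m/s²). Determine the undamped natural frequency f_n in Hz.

0.117 Hz

For a simple pendulum ω_n = √(g/L) = √(9.81/18.3) = √0.5361 = 0.7322 rad/s.
f_n = ω_n/(2π) = 0.7322/6.283 = 0.1165 Hz.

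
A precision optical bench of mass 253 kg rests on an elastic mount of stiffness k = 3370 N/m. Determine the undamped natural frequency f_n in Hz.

0.581 Hz

ω_n = √(k/m) = √(3370/253) = √13.32 = 3.650 rad/s.
f_n = ω_n/(2π) = 3.650/6.283 = 0.5809 Hz.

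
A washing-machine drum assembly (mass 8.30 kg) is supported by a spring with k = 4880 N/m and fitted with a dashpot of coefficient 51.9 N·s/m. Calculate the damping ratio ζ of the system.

0.129

ω_n = √(k/m) = √(4880/8.30) = 24.25 rad/s.
Critical damping c_c = 2√(k·m) = 2√(4880 × 8.30) = 402.5 N·s/m, so ζ = c/c_c = 51.9/402.5 = 0.1289.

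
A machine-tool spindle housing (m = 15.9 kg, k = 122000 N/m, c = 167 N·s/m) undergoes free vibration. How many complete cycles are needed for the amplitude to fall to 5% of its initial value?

ζ = c/(2√(km)) = 167/(2√(122000 × 15.9)) = 167/2786 = 0.05995.
Logarithmic decrement δ = 2πζ/√(1 − ζ²) = 2π × 0.05995/√(1 − 0.00359) = 0.3774.
x_n/x₀ = e^(−nδ) ≤ 0.05; take ln: n ≥ ln(1/0.05)/δ = 2.996/0.3774 = 7.938.
So 8 complete cycles are required.

8 cycles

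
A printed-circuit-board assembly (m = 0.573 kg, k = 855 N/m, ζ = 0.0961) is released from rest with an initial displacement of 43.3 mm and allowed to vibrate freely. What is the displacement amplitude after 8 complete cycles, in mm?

Logarithmic decrement δ = 2πζ/√(1 − ζ²) = 2π × 0.09610/√(1 − 0.00924) = 0.6066.
After n cycles, x_n/x₀ = e^(−nδ), so x_8 = 43.3 × e^(−8 × 0.6066) = 43.3 × 0.007805 = 0.3380 mm.

0.338 mm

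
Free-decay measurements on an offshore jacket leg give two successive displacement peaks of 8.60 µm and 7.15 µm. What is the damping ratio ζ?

Logarithmic decrement δ = (1/n)·ln(x₀/x_n) = (1/1)·ln(8.60/7.15) = (1/1)·ln(1.203) = 0.1846.
ζ = δ/√(4π² + δ²) = 0.1846/√(39.48 + 0.0341) = 0.1846/6.286 = 0.02938.

0.0294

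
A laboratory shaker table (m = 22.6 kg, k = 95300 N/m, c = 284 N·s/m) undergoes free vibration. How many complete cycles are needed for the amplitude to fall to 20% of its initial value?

ζ = c/(2√(km)) = 284/(2√(95300 × 22.6)) = 284/2935 = 0.09676.
Logarithmic decrement δ = 2πζ/√(1 − ζ²) = 2π × 0.09676/√(1 − 0.00936) = 0.6108.
x_n/x₀ = e^(−nδ) ≤ 0.2; take ln: n ≥ ln(1/0.2)/δ = 1.609/0.6108 = 2.635.
So 3 complete cycles are required.

3 cycles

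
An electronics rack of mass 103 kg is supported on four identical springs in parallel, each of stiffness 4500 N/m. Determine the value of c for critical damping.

2720 N·s/m

Parallel springs add: k_eq = 4 × 4500 = 18000 N/m.
c_c = 2√(k_eq·m) = 2√(18000 × 103) = 2 × 1362 = 2723 N·s/m.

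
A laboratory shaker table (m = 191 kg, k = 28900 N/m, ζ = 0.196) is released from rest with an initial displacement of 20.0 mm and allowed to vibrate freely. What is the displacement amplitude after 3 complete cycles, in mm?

Logarithmic decrement δ = 2πζ/√(1 − ζ²) = 2π × 0.1960/√(1 − 0.0384) = 1.256.
After n cycles, x_n/x₀ = e^(−nδ), so x_3 = 20.0 × e^(−3 × 1.256) = 20.0 × 0.02311 = 0.4622 mm.

0.462 mm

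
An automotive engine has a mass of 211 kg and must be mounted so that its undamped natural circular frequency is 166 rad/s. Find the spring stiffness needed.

5810000 N/m

k = m·ω_n² = 211 × 166.0² = 211 × 27560 = 5814000 N/m.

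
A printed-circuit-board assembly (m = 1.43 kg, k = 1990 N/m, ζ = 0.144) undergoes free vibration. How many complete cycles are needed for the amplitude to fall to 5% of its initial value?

4 cycles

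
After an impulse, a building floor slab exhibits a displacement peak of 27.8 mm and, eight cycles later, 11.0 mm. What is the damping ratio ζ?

0.0184

Logarithmic decrement δ = (1/n)·ln(x₀/x_n) = (1/8)·ln(27.8/11.0) = (1/8)·ln(2.527) = 0.1159.
ζ = δ/√(4π² + δ²) = 0.1159/√(39.48 + 0.0134) = 0.1159/6.284 = 0.01844.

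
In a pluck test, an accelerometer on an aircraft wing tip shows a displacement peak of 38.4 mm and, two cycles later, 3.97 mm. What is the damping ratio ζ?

0.178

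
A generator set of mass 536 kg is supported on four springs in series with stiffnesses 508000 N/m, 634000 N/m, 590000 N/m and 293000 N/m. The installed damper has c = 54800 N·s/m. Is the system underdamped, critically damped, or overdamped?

overdamped

Series springs: 1/k_eq = 1/508000 + 1/634000 + 1/590000 + 1/293000 = 8.654×10^-6, so k_eq = 115600 N/m.
c_c = 2√(k_eq·m) = 15740 N·s/m; ζ = c/c_c = 54800/15740 = 3.48.
Since ζ > 1 the system is overdamped.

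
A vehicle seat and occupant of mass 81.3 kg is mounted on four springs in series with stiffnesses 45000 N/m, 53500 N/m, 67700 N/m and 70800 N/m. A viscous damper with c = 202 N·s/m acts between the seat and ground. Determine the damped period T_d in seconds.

0.475 s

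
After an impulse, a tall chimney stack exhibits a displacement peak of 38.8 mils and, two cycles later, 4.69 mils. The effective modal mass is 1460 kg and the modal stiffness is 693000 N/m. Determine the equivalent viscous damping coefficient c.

Logarithmic decrement δ = (1/n)·ln(x₀/x_n) = (1/2)·ln(38.8/4.69) = (1/2)·ln(8.273) = 1.056.
ζ = δ/√(4π² + δ²) = 1.056/√(39.48 + 1.12) = 1.056/6.371 = 0.1658.
c = ζ · 2√(km) = 0.1658 × 2√(693000 × 1460) = 0.1658 × 63620 = 10550 N·s/m.

10500 N·s/m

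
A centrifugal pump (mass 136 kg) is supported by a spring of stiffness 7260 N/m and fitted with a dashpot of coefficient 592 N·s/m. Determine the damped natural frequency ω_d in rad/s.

6.97 rad/s

ω_n = √(k/m) = √(7260/136) = 7.306 rad/s.
Critical damping c_c = 2√(k·m) = 2√(7260 × 136) = 1987 N·s/m, so ζ = c/c_c = 592/1987 = 0.2979.
ω_d = ω_n√(1 − ζ²) = 7.306 × √(1 − 0.0887) = 6.975 rad/s.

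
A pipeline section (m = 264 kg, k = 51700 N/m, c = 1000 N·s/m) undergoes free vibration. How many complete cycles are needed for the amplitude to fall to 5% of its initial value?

ζ = c/(2√(km)) = 1000/(2√(51700 × 264)) = 1000/7389 = 0.1353.
Logarithmic decrement δ = 2πζ/√(1 − ζ²) = 2π × 0.1353/√(1 − 0.0183) = 0.8583.
x_n/x₀ = e^(−nδ) ≤ 0.05; take ln: n ≥ ln(1/0.05)/δ = 2.996/0.8583 = 3.490.
So 4 complete cycles are required.

4 cycles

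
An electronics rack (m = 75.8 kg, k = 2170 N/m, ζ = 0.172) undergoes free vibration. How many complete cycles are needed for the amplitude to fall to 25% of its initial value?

2 cycles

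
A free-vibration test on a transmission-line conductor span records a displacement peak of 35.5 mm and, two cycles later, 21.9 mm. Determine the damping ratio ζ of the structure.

0.0384

Logarithmic decrement δ = (1/n)·ln(x₀/x_n) = (1/2)·ln(35.5/21.9) = (1/2)·ln(1.621) = 0.2415.
ζ = δ/√(4π² + δ²) = 0.2415/√(39.48 + 0.0583) = 0.2415/6.288 = 0.03841.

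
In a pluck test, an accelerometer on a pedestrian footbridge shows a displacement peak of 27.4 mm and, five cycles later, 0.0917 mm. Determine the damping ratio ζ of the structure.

0.179

Logarithmic decrement δ = (1/n)·ln(x₀/x_n) = (1/5)·ln(27.4/0.0917) = (1/5)·ln(298.8) = 1.140.
ζ = δ/√(4π² + δ²) = 1.140/√(39.48 + 1.30) = 1.140/6.386 = 0.1785.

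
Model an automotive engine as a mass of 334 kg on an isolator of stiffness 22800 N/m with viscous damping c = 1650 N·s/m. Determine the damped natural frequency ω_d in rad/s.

ω_n = √(k/m) = √(22800/334) = 8.262 rad/s.
Critical damping c_c = 2√(k·m) = 2√(22800 × 334) = 5519 N·s/m, so ζ = c/c_c = 1650/5519 = 0.2990.
ω_d = ω_n√(1 − ζ²) = 8.262 × √(1 − 0.0894) = 7.884 rad/s.

7.88 rad/s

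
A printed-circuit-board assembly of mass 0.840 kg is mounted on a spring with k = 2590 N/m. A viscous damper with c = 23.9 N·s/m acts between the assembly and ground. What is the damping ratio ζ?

0.256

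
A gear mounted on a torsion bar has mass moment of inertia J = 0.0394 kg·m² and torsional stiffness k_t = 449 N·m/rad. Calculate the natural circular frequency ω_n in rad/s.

ω_n = √(k_t/J) = √(449/0.0394) = √11400 = 106.8 rad/s.

107 rad/s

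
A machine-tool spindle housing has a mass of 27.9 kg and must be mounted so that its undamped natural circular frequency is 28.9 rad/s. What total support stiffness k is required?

k = m·ω_n² = 27.9 × 28.90² = 27.9 × 835.2 = 23300 N/m.

23300 N/m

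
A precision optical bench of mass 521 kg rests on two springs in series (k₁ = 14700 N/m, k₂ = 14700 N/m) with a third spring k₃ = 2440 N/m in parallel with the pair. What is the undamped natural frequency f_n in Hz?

Series pair: k_s = k₁k₂/(k₁+k₂) = (14700)(14700)/(14700 + 14700) = 7350 N/m. In parallel with k₃: k_eq = 7350 + 2440 = 9790 N/m.
ω_n = √(k_eq/m) = √(9790/521) = √18.79 = 4.335 rad/s.
f_n = ω_n/(2π) = 4.335/6.283 = 0.6899 Hz.

0.690 Hz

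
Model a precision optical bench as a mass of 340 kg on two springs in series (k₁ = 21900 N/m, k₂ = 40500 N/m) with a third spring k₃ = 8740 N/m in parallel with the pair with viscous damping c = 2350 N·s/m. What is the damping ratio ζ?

Series pair: k_s = k₁k₂/(k₁+k₂) = (21900)(40500)/(21900 + 40500) = 14210 N/m. In parallel with k₃: k_eq = 14210 + 8740 = 22950 N/m.
ω_n = √(k_eq/m) = √(22950/340) = 8.217 rad/s.
Critical damping c_c = 2√(k_eq·m) = 2√(22950 × 340) = 5587 N·s/m, so ζ = c/c_c = 2350/5587 = 0.4206.

0.421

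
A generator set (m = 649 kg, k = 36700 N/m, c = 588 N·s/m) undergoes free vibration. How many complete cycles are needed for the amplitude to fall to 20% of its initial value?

5 cycles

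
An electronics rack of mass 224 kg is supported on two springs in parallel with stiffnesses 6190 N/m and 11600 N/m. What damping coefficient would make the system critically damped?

Parallel springs add: k_eq = 6190 + 11600 = 17790 N/m.
c_c = 2√(k_eq·m) = 2√(17790 × 224) = 2 × 1996 = 3992 N·s/m.

3990 N·s/m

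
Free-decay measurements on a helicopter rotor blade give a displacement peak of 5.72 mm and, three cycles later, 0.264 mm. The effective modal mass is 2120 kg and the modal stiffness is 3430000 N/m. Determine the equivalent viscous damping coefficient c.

27500 N·s/m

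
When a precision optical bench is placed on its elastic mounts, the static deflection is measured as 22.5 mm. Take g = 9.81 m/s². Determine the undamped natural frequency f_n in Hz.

3.32 Hz

ω_n = √(g/δ_st) = √(9.81/0.0225) = √436.0 = 20.88 rad/s.
f_n = ω_n/(2π) = 20.88/6.283 = 3.323 Hz.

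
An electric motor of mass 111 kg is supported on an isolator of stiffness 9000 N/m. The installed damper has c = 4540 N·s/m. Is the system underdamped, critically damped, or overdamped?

c_c = 2√(k·m) = 1999 N·s/m; ζ = c/c_c = 4540/1999 = 2.27.
Since ζ > 1 the system is overdamped.

overdamped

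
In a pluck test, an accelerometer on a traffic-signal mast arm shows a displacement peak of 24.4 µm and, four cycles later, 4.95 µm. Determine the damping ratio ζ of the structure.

0.0633

Logarithmic decrement δ = (1/n)·ln(x₀/x_n) = (1/4)·ln(24.4/4.95) = (1/4)·ln(4.929) = 0.3988.
ζ = δ/√(4π² + δ²) = 0.3988/√(39.48 + 0.159) = 0.3988/6.296 = 0.06334.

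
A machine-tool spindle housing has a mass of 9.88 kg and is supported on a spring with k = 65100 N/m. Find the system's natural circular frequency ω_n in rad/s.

ω_n = √(k/m) = √(65100/9.88) = √6589 = 81.17 rad/s.

81.2 rad/s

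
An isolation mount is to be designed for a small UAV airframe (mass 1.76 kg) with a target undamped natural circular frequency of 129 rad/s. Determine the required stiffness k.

k = m·ω_n² = 1.76 × 129.0² = 1.76 × 16640 = 29290 N/m.

29300 N/m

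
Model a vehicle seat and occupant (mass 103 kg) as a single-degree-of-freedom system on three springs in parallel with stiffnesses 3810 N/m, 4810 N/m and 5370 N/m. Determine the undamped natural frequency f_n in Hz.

Parallel springs add: k_eq = 3810 + 4810 + 5370 = 13990 N/m.
ω_n = √(k_eq/m) = √(13990/103) = √135.8 = 11.65 rad/s.
f_n = ω_n/(2π) = 11.65/6.283 = 1.855 Hz.

1.85 Hz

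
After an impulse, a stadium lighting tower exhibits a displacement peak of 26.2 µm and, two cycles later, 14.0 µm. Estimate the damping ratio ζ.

0.0498

Logarithmic decrement δ = (1/n)·ln(x₀/x_n) = (1/2)·ln(26.2/14.0) = (1/2)·ln(1.871) = 0.3134.
ζ = δ/√(4π² + δ²) = 0.3134/√(39.48 + 0.0982) = 0.3134/6.291 = 0.04981.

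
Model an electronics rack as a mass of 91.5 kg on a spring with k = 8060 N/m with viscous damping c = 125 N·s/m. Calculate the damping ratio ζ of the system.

ω_n = √(k/m) = √(8060/91.5) = 9.385 rad/s.
Critical damping c_c = 2√(k·m) = 2√(8060 × 91.5) = 1718 N·s/m, so ζ = c/c_c = 125/1718 = 0.07278.

0.0728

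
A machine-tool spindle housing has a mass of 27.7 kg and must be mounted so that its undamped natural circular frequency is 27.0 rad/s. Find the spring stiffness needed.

20200 N/m

k = m·ω_n² = 27.7 × 27.00² = 27.7 × 729.0 = 20190 N/m.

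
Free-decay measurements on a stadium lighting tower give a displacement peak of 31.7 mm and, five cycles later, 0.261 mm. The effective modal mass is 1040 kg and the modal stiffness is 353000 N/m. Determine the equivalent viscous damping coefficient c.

Logarithmic decrement δ = (1/n)·ln(x₀/x_n) = (1/5)·ln(31.7/0.261) = (1/5)·ln(121.5) = 0.9599.
ζ = δ/√(4π² + δ²) = 0.9599/√(39.48 + 0.921) = 0.9599/6.356 = 0.1510.
c = ζ · 2√(km) = 0.1510 × 2√(353000 × 1040) = 0.1510 × 38320 = 5787 N·s/m.

5790 N·s/m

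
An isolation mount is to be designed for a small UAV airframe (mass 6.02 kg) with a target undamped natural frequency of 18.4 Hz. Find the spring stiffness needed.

ω_n = 2πf_n = 2π × 18.4 = 115.6 rad/s.
k = m·ω_n² = 6.02 × 115.6² = 6.02 × 13370 = 80460 N/m.

80500 N/m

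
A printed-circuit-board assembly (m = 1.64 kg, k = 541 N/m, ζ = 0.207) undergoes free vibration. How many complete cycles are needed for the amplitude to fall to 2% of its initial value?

Logarithmic decrement δ = 2πζ/√(1 − ζ²) = 2π × 0.2070/√(1 − 0.0428) = 1.329.
x_n/x₀ = e^(−nδ) ≤ 0.02; take ln: n ≥ ln(1/0.02)/δ = 3.912/1.329 = 2.943.
So 3 complete cycles are required.

3 cycles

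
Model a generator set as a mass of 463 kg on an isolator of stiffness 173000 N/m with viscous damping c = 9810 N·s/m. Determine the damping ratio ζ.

0.548

ω_n = √(k/m) = √(173000/463) = 19.33 rad/s.
Critical damping c_c = 2√(k·m) = 2√(173000 × 463) = 17900 N·s/m, so ζ = c/c_c = 9810/17900 = 0.5481.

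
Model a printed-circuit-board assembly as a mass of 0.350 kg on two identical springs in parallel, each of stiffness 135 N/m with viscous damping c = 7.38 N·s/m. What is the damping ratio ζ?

0.380

Parallel springs add: k_eq = 2 × 135 = 270.0 N/m.
ω_n = √(k_eq/m) = √(270.0/0.350) = 27.77 rad/s.
Critical damping c_c = 2√(k_eq·m) = 2√(270.0 × 0.350) = 19.44 N·s/m, so ζ = c/c_c = 7.38/19.44 = 0.3796.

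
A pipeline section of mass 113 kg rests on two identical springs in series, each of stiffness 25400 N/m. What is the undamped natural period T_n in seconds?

0.593 s

Series springs: 1/k_eq = 2/25400, so k_eq = 25400/2 = 12700 N/m.
ω_n = √(k_eq/m) = √(12700/113) = √112.4 = 10.60 rad/s.
T_n = 2π/ω_n = 6.283/10.60 = 0.5927 s.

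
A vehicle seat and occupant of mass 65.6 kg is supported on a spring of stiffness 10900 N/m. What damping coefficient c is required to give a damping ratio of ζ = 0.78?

c_c = 2√(k·m) = 2√(10900 × 65.6) = 1691 N·s/m.
c = ζ·c_c = 0.78 × 1691 = 1319 N·s/m.

1320 N·s/m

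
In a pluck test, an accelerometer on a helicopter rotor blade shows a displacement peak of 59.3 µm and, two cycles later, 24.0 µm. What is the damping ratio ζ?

0.0718

Logarithmic decrement δ = (1/n)·ln(x₀/x_n) = (1/2)·ln(59.3/24.0) = (1/2)·ln(2.471) = 0.4523.
ζ = δ/√(4π² + δ²) = 0.4523/√(39.48 + 0.205) = 0.4523/6.299 = 0.07180.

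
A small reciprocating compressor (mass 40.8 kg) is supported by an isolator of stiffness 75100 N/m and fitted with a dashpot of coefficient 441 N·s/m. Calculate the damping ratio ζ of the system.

ω_n = √(k/m) = √(75100/40.8) = 42.90 rad/s.
Critical damping c_c = 2√(k·m) = 2√(75100 × 40.8) = 3501 N·s/m, so ζ = c/c_c = 441/3501 = 0.1260.

0.126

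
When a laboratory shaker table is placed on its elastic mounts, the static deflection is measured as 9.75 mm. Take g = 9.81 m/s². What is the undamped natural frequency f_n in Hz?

5.05 Hz

ω_n = √(g/δ_st) = √(9.81/0.00975) = √1006 = 31.72 rad/s.
f_n = ω_n/(2π) = 31.72/6.283 = 5.048 Hz.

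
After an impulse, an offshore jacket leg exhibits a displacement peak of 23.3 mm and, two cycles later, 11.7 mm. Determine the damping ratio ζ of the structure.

Logarithmic decrement δ = (1/n)·ln(x₀/x_n) = (1/2)·ln(23.3/11.7) = (1/2)·ln(1.991) = 0.3444.
ζ = δ/√(4π² + δ²) = 0.3444/√(39.48 + 0.119) = 0.3444/6.293 = 0.05474.

0.0547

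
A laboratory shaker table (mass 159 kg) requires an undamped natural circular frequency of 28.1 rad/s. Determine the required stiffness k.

126000 N/m

k = m·ω_n² = 159 × 28.10² = 159 × 789.6 = 125500 N/m.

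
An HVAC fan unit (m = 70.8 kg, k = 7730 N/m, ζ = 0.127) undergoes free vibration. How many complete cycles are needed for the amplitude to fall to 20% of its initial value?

3 cycles

Logarithmic decrement δ = 2πζ/√(1 − ζ²) = 2π × 0.1270/√(1 − 0.0161) = 0.8045.
x_n/x₀ = e^(−nδ) ≤ 0.2; take ln: n ≥ ln(1/0.2)/δ = 1.609/0.8045 = 2.001.
So 3 complete cycles are required.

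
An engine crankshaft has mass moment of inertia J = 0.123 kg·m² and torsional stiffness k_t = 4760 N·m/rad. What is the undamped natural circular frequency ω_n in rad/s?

ω_n = √(k_t/J) = √(4760/0.123) = √38700 = 196.7 rad/s.

197 rad/s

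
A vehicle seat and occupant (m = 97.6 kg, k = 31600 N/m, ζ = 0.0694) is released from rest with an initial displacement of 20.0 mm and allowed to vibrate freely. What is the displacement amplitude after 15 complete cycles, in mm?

Logarithmic decrement δ = 2πζ/√(1 − ζ²) = 2π × 0.06940/√(1 − 0.00482) = 0.4371.
After n cycles, x_n/x₀ = e^(−nδ), so x_15 = 20.0 × e^(−15 × 0.4371) = 20.0 × 0.001421 = 0.02841 mm.

0.0284 mm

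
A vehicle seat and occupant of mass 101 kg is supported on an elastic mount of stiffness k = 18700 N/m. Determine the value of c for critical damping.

2750 N·s/m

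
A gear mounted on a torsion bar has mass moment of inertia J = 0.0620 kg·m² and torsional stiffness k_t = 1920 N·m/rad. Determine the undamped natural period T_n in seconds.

ω_n = √(k_t/J) = √(1920/0.0620) = √30970 = 176.0 rad/s.
T_n = 2π/ω_n = 6.283/176.0 = 0.03570 s.

0.0357 s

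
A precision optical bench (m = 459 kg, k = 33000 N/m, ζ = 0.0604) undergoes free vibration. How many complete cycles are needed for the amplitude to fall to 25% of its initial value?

4 cycles

Logarithmic decrement δ = 2πζ/√(1 − ζ²) = 2π × 0.06040/√(1 − 0.00365) = 0.3802.
x_n/x₀ = e^(−nδ) ≤ 0.25; take ln: n ≥ ln(1/0.25)/δ = 1.386/0.3802 = 3.646.
So 4 complete cycles are required.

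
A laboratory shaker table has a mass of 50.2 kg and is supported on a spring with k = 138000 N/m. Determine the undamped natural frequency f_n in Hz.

8.34 Hz

ω_n = √(k/m) = √(138000/50.2) = √2749 = 52.43 rad/s.
f_n = ω_n/(2π) = 52.43/6.283 = 8.345 Hz.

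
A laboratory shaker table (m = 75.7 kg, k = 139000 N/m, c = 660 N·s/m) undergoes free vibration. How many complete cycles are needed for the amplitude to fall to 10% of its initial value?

4 cycles

ζ = c/(2√(km)) = 660/(2√(139000 × 75.7)) = 660/6488 = 0.1017.
Logarithmic decrement δ = 2πζ/√(1 − ζ²) = 2π × 0.1017/√(1 − 0.0103) = 0.6425.
x_n/x₀ = e^(−nδ) ≤ 0.1; take ln: n ≥ ln(1/0.1)/δ = 2.303/0.6425 = 3.584.
So 4 complete cycles are required.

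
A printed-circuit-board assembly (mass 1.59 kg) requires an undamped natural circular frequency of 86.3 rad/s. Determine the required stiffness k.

k = m·ω_n² = 1.59 × 86.30² = 1.59 × 7448 = 11840 N/m.

11800 N/m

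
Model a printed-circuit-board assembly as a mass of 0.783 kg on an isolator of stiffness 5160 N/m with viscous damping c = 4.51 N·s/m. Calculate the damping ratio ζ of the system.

0.0355

ω_n = √(k/m) = √(5160/0.783) = 81.18 rad/s.
Critical damping c_c = 2√(k·m) = 2√(5160 × 0.783) = 127.1 N·s/m, so ζ = c/c_c = 4.51/127.1 = 0.03548.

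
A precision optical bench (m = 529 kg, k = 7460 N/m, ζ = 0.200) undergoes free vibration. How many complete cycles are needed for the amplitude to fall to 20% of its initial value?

Logarithmic decrement δ = 2πζ/√(1 − ζ²) = 2π × 0.2000/√(1 − 0.0400) = 1.283.
x_n/x₀ = e^(−nδ) ≤ 0.2; take ln: n ≥ ln(1/0.2)/δ = 1.609/1.283 = 1.255.
So 2 complete cycles are required.

2 cycles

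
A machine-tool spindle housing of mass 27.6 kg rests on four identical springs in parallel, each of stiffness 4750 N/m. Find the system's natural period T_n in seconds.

Parallel springs add: k_eq = 4 × 4750 = 19000 N/m.
ω_n = √(k_eq/m) = √(19000/27.6) = √688.4 = 26.24 rad/s.
T_n = 2π/ω_n = 6.283/26.24 = 0.2395 s.

0.239 s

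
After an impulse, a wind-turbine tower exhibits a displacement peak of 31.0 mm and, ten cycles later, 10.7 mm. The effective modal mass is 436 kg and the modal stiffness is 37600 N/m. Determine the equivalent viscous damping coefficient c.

137 N·s/m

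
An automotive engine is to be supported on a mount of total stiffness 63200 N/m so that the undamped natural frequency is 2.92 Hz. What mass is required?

188 kg

ω_n = 2πf_n = 2π × 2.92 = 18.35 rad/s.
m = k/ω_n² = 63200/18.35² = 63200/336.6 = 187.8 kg.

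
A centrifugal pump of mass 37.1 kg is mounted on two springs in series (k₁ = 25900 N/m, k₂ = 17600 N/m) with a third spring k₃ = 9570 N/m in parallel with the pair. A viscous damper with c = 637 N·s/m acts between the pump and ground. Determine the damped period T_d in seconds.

0.291 s

Series pair: k_s = k₁k₂/(k₁+k₂) = (25900)(17600)/(25900 + 17600) = 10480 N/m. In parallel with k₃: k_eq = 10480 + 9570 = 20050 N/m.
ω_n = √(k_eq/m) = √(20050/37.1) = 23.25 rad/s.
Critical damping c_c = 2√(k_eq·m) = 2√(20050 × 37.1) = 1725 N·s/m, so ζ = c/c_c = 637/1725 = 0.3693.
ω_d = ω_n√(1 − ζ²) = 23.25 × √(1 − 0.136) = 21.60 rad/s.
T_d = 2π/ω_d = 0.2908 s.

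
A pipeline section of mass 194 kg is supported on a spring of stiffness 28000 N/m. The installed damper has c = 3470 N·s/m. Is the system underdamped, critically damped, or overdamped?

underdamped

c_c = 2√(k·m) = 4661 N·s/m; ζ = c/c_c = 3470/4661 = 0.744.
Since ζ < 1 the system is underdamped.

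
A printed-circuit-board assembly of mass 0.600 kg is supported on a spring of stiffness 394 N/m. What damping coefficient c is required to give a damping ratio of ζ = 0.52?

c_c = 2√(k·m) = 2√(394.0 × 0.600) = 30.75 N·s/m.
c = ζ·c_c = 0.52 × 30.75 = 15.99 N·s/m.

16.0 N·s/m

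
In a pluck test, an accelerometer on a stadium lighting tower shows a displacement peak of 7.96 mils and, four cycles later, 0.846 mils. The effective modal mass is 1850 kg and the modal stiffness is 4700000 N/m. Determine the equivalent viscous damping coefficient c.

Logarithmic decrement δ = (1/n)·ln(x₀/x_n) = (1/4)·ln(7.96/0.846) = (1/4)·ln(9.409) = 0.5604.
ζ = δ/√(4π² + δ²) = 0.5604/√(39.48 + 0.314) = 0.5604/6.308 = 0.08884.
c = ζ · 2√(km) = 0.08884 × 2√(4700000 × 1850) = 0.08884 × 186500 = 16570 N·s/m.

16600 N·s/m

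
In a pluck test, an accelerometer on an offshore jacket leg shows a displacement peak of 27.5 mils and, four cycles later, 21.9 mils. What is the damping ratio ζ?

Logarithmic decrement δ = (1/n)·ln(x₀/x_n) = (1/4)·ln(27.5/21.9) = (1/4)·ln(1.256) = 0.05692.
ζ = δ/√(4π² + δ²) = 0.05692/√(39.48 + 0.00324) = 0.05692/6.283 = 0.009059.

0.00906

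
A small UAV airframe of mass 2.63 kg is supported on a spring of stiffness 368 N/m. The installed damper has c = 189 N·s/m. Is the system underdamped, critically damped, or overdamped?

c_c = 2√(k·m) = 62.22 N·s/m; ζ = c/c_c = 189/62.22 = 3.04.
Since ζ > 1 the system is overdamped.

overdamped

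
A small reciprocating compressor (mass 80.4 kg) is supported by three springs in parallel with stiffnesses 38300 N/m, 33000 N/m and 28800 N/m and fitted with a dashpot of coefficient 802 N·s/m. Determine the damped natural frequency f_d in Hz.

Parallel springs add: k_eq = 38300 + 33000 + 28800 = 100100 N/m.
ω_n = √(k_eq/m) = √(100100/80.4) = 35.28 rad/s.
Critical damping c_c = 2√(k_eq·m) = 2√(100100 × 80.4) = 5674 N·s/m, so ζ = c/c_c = 802/5674 = 0.1414.
ω_d = ω_n√(1 − ζ²) = 35.28 × √(1 − 0.0200) = 34.93 rad/s.
f_d = ω_d/(2π) = 5.559 Hz.

5.56 Hz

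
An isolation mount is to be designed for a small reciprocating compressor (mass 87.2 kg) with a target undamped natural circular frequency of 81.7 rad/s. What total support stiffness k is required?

k = m·ω_n² = 87.2 × 81.70² = 87.2 × 6675 = 582100 N/m.

582000 N/m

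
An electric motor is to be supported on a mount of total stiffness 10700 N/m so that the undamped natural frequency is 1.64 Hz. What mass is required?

101 kg

ω_n = 2πf_n = 2π × 1.64 = 10.30 rad/s.
m = k/ω_n² = 10700/10.30² = 10700/106.2 = 100.8 kg.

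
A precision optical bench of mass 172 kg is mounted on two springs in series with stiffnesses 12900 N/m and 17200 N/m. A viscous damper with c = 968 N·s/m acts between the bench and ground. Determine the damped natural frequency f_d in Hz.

Series springs: 1/k_eq = 1/12900 + 1/17200 = 0.0001357, so k_eq = 7371 N/m.
ω_n = √(k_eq/m) = √(7371/172) = 6.547 rad/s.
Critical damping c_c = 2√(k_eq·m) = 2√(7371 × 172) = 2252 N·s/m, so ζ = c/c_c = 968/2252 = 0.4298.
ω_d = ω_n√(1 − ζ²) = 6.547 × √(1 − 0.185) = 5.911 rad/s.
f_d = ω_d/(2π) = 0.9407 Hz.

0.941 Hz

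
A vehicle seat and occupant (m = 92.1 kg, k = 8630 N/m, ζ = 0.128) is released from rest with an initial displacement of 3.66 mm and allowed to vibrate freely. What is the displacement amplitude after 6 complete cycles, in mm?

Logarithmic decrement δ = 2πζ/√(1 − ζ²) = 2π × 0.1280/√(1 − 0.0164) = 0.8109.
After n cycles, x_n/x₀ = e^(−nδ), so x_6 = 3.66 × e^(−6 × 0.8109) = 3.66 × 0.007708 = 0.02821 mm.

0.0282 mm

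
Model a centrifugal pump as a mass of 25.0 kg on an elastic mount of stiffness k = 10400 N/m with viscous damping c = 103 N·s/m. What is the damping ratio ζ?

0.101

ω_n = √(k/m) = √(10400/25.0) = 20.40 rad/s.
Critical damping c_c = 2√(k·m) = 2√(10400 × 25.0) = 1020 N·s/m, so ζ = c/c_c = 103/1020 = 0.1010.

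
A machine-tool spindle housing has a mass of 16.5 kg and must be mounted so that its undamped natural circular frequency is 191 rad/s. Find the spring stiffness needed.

602000 N/m

k = m·ω_n² = 16.5 × 191.0² = 16.5 × 36480 = 601900 N/m.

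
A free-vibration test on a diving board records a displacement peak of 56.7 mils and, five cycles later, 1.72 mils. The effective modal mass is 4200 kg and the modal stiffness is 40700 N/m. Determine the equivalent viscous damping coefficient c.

2890 N·s/m

Logarithmic decrement δ = (1/n)·ln(x₀/x_n) = (1/5)·ln(56.7/1.72) = (1/5)·ln(32.97) = 0.6991.
ζ = δ/√(4π² + δ²) = 0.6991/√(39.48 + 0.489) = 0.6991/6.322 = 0.1106.
c = ζ · 2√(km) = 0.1106 × 2√(40700 × 4200) = 0.1106 × 26150 = 2892 N·s/m.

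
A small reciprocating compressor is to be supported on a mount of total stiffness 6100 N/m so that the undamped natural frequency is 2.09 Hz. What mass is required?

ω_n = 2πf_n = 2π × 2.09 = 13.13 rad/s.
m = k/ω_n² = 6100/13.13² = 6100/172.4 = 35.37 kg.

35.4 kg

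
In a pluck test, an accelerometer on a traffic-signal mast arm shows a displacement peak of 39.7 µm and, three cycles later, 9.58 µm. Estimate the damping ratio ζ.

Logarithmic decrement δ = (1/n)·ln(x₀/x_n) = (1/3)·ln(39.7/9.58) = (1/3)·ln(4.144) = 0.4739.
ζ = δ/√(4π² + δ²) = 0.4739/√(39.48 + 0.225) = 0.4739/6.301 = 0.07521.

0.0752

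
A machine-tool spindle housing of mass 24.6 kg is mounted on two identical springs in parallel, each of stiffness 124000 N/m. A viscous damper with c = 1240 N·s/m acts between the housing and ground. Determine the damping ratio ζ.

Parallel springs add: k_eq = 2 × 124000 = 248000 N/m.
ω_n = √(k_eq/m) = √(248000/24.6) = 100.4 rad/s.
Critical damping c_c = 2√(k_eq·m) = 2√(248000 × 24.6) = 4940 N·s/m, so ζ = c/c_c = 1240/4940 = 0.2510.

0.251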